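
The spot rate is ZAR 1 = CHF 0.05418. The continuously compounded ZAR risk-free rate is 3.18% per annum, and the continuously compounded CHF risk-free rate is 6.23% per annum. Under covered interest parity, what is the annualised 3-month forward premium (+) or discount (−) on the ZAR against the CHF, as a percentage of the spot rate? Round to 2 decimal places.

+3.06%

T = 3/12 years.
F = S · g_CHF/g_ZAR = 0.05418 × 1.0156969/1.0079817 = 0.05459470.
(F − S)/S ÷ T = (0.05459470 − 0.05418)/0.05418/(3/12) = 0.030616 → 3.06%.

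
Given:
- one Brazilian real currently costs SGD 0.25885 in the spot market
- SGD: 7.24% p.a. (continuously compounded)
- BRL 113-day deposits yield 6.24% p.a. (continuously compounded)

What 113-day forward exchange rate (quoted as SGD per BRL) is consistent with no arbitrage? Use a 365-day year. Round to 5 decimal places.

0.25965

T = 113/365 years.
Growth of 1 SGD over T: e^(0.0724×113/365) = 1.0226673.
BRL growth factor: e^(0.0624×113/365) = 1.0195062.
Forward (SGD per BRL) = 0.25885 × 1.0226673 / 1.0195062 = 0.2596526.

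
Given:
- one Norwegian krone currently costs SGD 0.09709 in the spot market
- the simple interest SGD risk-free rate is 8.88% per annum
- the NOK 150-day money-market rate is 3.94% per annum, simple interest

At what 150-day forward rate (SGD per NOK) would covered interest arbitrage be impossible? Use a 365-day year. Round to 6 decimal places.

0.099030

T = 150/365 years.
SGD accumulates by 1 + 0.0888×150/365 = 1.0364932.
NOK growth factor: 1 + 0.0394×150/365 = 1.0161918.
Forward (SGD per NOK) = 0.09709 × 1.0364932 / 1.0161918 = 0.09902966.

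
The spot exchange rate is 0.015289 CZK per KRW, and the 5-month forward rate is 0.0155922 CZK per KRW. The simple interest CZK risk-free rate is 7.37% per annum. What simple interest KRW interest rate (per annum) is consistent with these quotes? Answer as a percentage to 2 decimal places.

2.56%

T = 5/12 years.
By CIP, F/S equals the CZK-to-KRW growth ratio: 0.0155922/0.015289 = 1.0198313.
CZK growth factor: 1 + 0.0737×5/12 = 1.0307083.
That pins the KRW growth at 1.0106655.
r = (1.0106655 − 1)/(5/12) = 0.025597 → 2.56%.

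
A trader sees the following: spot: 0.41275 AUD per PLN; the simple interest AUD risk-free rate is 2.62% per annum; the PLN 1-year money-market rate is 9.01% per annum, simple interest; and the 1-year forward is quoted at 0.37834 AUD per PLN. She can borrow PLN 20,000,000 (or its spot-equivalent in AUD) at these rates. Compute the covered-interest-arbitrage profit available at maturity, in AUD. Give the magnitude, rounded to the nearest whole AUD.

T = 1 year.
Route A — deposit PLN, sell forward: 20,000,000 × 1.090100 × 0.37834 = AUD 8,248,568.68.
Route B — convert at spot, deposit AUD: 20,000,000 × 0.41275 × 1.026200 = AUD 8,471,281.00.
The quoted forward undervalues PLN, so borrow PLN, convert to AUD at spot, deposit the AUD at 2.62%, and buy PLN forward at 0.37834 to cover the loan.
Profit = 8,471,281.00 − 8,248,568.68 = AUD 222,712.

AUD 222,712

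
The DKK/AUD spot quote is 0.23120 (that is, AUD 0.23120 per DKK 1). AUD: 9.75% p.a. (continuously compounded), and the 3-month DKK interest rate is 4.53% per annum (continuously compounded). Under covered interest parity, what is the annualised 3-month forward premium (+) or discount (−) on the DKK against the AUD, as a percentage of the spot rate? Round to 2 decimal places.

+5.25%

T = 3/12 years.
No-arbitrage forward: 0.2312 × 1.0246745 / 1.0113894 = 0.23423693 AUD/DKK.
Annualised premium = (F − S)/S × (1/T) = (0.23423693 − 0.2312)/0.2312 ÷ (3/12) = 5.25%.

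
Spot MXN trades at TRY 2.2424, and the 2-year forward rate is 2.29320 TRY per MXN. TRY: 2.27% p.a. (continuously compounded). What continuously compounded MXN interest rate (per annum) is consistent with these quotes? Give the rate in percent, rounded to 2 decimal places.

1.15%

T = 2 years.
F/S = 2.2932/2.2424 = 1.0226543 = (growth of TRY) / (growth of MXN).
TRY growth factor: e^(0.0227×2) = 1.0464464.
That pins the MXN growth at 1.023265.
r = ln(1.023265)/2 = 0.011499 → 1.15%.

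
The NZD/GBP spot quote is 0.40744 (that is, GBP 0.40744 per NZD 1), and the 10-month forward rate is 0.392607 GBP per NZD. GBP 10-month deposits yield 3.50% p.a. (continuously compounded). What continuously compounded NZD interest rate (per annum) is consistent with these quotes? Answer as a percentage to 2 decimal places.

T = 10/12 years.
CIP gives F = S · g_GBP/g_NZD, so g_GBP/g_NZD = 0.392607/0.40744 = 0.9635946.
GBP growth factor: e^(0.0350×10/12) = 1.0295962.
So the NZD growth factor = 1.0684952.
Take logs: ln 1.0684952 / (10/12) = 0.079502, so 7.95%.

7.95%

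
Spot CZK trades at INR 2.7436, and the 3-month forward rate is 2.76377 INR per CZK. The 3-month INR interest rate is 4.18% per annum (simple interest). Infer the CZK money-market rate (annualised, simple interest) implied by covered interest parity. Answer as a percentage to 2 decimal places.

1.23%

T = 3/12 years.
CIP gives F = S · g_INR/g_CZK, so g_INR/g_CZK = 2.76377/2.7436 = 1.0073517.
The INR side grows by 1 + 0.0418×3/12 = 1.010450.
That pins the CZK growth at 1.0030757.
(1.0030757 − 1)/T = 0.012303, i.e. 1.23%.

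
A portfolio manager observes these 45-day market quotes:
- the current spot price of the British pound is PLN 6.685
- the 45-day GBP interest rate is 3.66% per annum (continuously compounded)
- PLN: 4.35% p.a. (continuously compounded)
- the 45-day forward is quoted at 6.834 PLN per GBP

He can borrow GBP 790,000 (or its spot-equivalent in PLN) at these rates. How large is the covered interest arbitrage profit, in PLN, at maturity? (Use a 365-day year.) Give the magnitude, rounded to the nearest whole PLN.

PLN 113,728

T = 45/365 years.
Invest the GBP and cover forward: 790,000 × 1.004522525 × 6.834 = PLN 5,423,276.48.
Convert at spot and invest in PLN: 790,000 × 6.685 × 1.00537742 = PLN 5,309,548.96.
The quoted forward overvalues GBP, so borrow PLN, buy GBP at spot, deposit the GBP at 3.66%, and sell the proceeds forward at 6.834.
Profit = 5,423,276.48 − 5,309,548.96 = PLN 113,728.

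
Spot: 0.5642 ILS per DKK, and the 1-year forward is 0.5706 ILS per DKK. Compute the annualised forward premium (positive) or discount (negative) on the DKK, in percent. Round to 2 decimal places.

+1.13%

T = 1 year.
Period premium: (0.5706 − 0.5642)/0.5642 = 0.0113435.
×(1/T) gives 1.13% p.a.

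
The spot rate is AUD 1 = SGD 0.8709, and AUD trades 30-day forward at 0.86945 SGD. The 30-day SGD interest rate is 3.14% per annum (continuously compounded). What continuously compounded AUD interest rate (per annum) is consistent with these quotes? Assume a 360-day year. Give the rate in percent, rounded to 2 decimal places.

5.14%

T = 30/360 years.
By CIP, F/S equals the SGD-to-AUD growth ratio: 0.86945/0.8709 = 0.9983351.
The SGD side grows by e^(0.0314×30/360) = 1.0026201.
That pins the AUD growth at 1.0042921.
r = ln(1.0042921)/(30/360) = 0.051395 → 5.14%.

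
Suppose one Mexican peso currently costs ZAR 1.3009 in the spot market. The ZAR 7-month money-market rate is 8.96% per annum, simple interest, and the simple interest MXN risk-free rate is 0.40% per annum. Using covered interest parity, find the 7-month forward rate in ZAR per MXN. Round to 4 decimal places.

1.3657

T = 7/12 years.
ZAR growth factor: 1 + 0.0896×7/12 = 1.0522667.
MXN accumulates by 1 + 0.0040×7/12 = 1.0023333.
So F = 1.3009 × 1.0522667 / 1.0023333 = 1.365707 (ZAR/MXN).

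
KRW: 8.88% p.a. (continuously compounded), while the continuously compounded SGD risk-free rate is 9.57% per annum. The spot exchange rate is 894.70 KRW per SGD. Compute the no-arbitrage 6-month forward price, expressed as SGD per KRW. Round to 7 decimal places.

0.0011216

T = 6/12 years.
KRW growth factor: e^(0.0888×6/12) = 1.0454004.
SGD growth factor: e^(0.0957×6/12) = 1.0490133.
So F = 894.7 × 1.0454004 / 1.0490133 = 891.6186 (KRW/SGD).
Invert for SGD per KRW: 1 / 891.6186 = 0.0011216.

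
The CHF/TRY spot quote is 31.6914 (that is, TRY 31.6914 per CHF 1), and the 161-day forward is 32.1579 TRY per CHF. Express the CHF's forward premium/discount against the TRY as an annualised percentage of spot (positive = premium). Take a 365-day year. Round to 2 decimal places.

+3.34%

T = 161/365 years.
Period premium: (32.1579 − 31.6914)/31.6914 = 0.0147201.
Per annum: 0.0147201 / (161/365) = 0.033372 = 3.34%.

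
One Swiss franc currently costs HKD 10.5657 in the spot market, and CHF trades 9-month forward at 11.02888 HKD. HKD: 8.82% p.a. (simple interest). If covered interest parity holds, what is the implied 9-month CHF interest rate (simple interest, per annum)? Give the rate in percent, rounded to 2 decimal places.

2.85%

T = 9/12 years.
CIP gives F = S · g_HKD/g_CHF, so g_HKD/g_CHF = 11.02888/10.5657 = 1.0438381.
HKD growth factor: 1 + 0.0882×9/12 = 1.066150.
So the CHF growth factor = 1.0213749.
(1.0213749 − 1)/T = 0.028500, i.e. 2.85%.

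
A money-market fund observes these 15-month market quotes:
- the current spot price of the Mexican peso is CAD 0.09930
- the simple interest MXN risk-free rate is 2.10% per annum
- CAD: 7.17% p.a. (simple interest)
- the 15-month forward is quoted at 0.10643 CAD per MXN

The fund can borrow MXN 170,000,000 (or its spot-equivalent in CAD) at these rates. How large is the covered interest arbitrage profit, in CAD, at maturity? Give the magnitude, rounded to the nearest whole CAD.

CAD 174,084

T = 15/12 years.
Invest the MXN and cover forward: 170,000,000 × 1.026250 × 0.10643 = CAD 18,568,043.88.
Convert at spot and invest in CAD: 170,000,000 × 0.09930 × 1.089625 = CAD 18,393,959.63.
The quoted forward overvalues MXN, so borrow CAD, buy MXN at spot, deposit the MXN at 2.10%, and sell the proceeds forward at 0.10643.
Profit = 18,568,043.88 − 18,393,959.63 = CAD 174,084.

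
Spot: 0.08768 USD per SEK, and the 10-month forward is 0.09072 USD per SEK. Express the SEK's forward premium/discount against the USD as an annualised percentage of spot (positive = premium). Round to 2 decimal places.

+4.16%

T = 10/12 years.
SEK trades forward at +3.46715% vs spot over the period.
Per annum: 0.0346715 / (10/12) = 0.041606 = 4.16%.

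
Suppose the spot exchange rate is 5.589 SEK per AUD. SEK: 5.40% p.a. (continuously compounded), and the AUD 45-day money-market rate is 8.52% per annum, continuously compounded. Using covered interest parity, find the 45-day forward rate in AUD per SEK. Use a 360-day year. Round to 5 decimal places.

0.17962

T = 45/360 years.
Growth of 1 SEK over T: e^(0.0540×45/360) = 1.0067728.
AUD accumulates by e^(0.0852×45/360) = 1.0107069.
So F = 5.589 × 1.0067728 / 1.0107069 = 5.567245 (SEK/AUD).
Invert for AUD per SEK: 1 / 5.567245 = 0.17962.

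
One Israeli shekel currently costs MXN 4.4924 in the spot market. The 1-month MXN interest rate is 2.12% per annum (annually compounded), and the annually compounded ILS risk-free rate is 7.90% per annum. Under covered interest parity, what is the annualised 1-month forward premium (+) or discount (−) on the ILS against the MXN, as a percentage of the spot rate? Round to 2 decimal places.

-5.49%

T = 1/12 years.
F = S · g_MXN/g_ILS = 4.4924 × 1.0017497/1.0063563 = 4.4718360.
Annualised premium = (F − S)/S × (1/T) = (4.4718360 − 4.4924)/4.4924 ÷ (1/12) = -5.49%.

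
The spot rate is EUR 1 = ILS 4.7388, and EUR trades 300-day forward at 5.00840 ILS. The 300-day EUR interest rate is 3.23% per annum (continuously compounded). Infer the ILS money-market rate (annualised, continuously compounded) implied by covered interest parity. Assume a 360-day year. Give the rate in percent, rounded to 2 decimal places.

T = 300/360 years.
CIP gives F = S · g_ILS/g_EUR, so g_ILS/g_EUR = 5.0084/4.7388 = 1.0568920.
EUR growth factor: e^(0.0323×300/360) = 1.0272822.
That pins the ILS growth at 1.0857263.
r = ln(1.0857263)/(300/360) = 0.098699 → 9.87%.

9.87%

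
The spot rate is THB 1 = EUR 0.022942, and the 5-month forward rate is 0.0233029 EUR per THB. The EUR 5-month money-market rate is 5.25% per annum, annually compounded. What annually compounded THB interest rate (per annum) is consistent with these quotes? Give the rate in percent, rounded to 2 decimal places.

T = 5/12 years.
CIP gives F = S · g_EUR/g_THB, so g_EUR/g_THB = 0.0233029/0.022942 = 1.0157310.
EUR growth factor: (1 + 0.0525)^(5/12) = 1.021549.
That pins the THB growth at 1.0057279.
Annualise: 1.0057279^(12/5) − 1 = 0.013802 = 1.38%.

1.38%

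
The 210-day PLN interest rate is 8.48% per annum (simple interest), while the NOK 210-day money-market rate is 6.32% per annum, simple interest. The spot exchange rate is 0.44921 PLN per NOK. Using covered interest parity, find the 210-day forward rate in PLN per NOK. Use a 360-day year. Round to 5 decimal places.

T = 210/360 years.
Growth of 1 PLN over T: 1 + 0.0848×210/360 = 1.0494667.
NOK growth factor: 1 + 0.0632×210/360 = 1.0368667.
Forward (PLN per NOK) = 0.44921 × 1.0494667 / 1.0368667 = 0.4546688.

0.45467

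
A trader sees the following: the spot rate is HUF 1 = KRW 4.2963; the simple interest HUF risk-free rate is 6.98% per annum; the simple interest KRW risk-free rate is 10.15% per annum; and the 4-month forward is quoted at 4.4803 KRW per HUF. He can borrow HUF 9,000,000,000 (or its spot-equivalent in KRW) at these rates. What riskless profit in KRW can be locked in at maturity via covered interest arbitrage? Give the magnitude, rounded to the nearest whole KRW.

T = 4/12 years.
Route A — deposit HUF, sell forward: 9,000,000,000 × 1.023266666667 × 4.4803 = KRW 41,260,874,820.01.
Route B — convert at spot, deposit KRW: 9,000,000,000 × 4.2963 × 1.033833333333 = KRW 39,974,923,349.99.
The quoted forward overvalues HUF, so borrow KRW, buy HUF at spot, deposit the HUF at 6.98%, and sell the proceeds forward at 4.4803.
Arbitrage profit = |41,260,874,820.01 − 39,974,923,349.99| = KRW 1,285,951,470.

KRW 1,285,951,470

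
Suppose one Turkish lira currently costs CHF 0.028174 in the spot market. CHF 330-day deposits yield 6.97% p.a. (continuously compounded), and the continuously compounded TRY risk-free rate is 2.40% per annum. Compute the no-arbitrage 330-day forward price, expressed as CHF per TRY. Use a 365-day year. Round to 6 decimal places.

0.029362

T = 330/365 years.
CHF growth factor: e^(0.0697×330/365) = 1.0650443.
TRY growth factor: e^(0.0240×330/365) = 1.0219358.
So F = 0.028174 × 1.0650443 / 1.0219358 = 0.02936247 (CHF/TRY).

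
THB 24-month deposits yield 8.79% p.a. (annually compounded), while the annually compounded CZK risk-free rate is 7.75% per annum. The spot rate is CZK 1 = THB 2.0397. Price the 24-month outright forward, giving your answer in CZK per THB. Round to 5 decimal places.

T = 2 years.
THB accumulates by (1 + 0.0879)^2 = 1.1835264.
CZK accumulates by (1 + 0.0775)^2 = 1.1610062.
So F = 2.0397 × 1.1835264 / 1.1610062 = 2.079264 (THB/CZK).
Quoted the other way: 1/2.079264 = 0.48094 CZK per THB.

0.48094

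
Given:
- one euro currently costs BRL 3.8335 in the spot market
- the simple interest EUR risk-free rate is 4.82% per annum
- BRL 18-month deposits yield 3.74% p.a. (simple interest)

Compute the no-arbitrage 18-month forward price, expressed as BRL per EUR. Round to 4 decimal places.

T = 18/12 years.
Growth of 1 BRL over T: 1 + 0.0374×18/12 = 1.056100.
Growth of 1 EUR over T: 1 + 0.0482×18/12 = 1.072300.
Forward (BRL per EUR) = 3.8335 × 1.056100 / 1.072300 = 3.775585.

3.7756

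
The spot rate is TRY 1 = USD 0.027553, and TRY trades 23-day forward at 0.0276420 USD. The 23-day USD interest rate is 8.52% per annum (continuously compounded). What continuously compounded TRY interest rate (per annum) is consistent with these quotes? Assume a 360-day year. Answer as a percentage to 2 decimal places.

T = 23/360 years.
F/S = 0.027642/0.027553 = 1.0032301 = (growth of USD) / (growth of TRY).
USD growth factor: e^(0.0852×23/360) = 1.0054582.
That pins the TRY growth at 1.0022209.
r = ln(1.0022209)/(23/360) = 0.034723 → 3.47%.

3.47%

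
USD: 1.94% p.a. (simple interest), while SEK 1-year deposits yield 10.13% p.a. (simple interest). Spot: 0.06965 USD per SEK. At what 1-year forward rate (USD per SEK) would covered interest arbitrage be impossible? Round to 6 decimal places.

0.064470

T = 1 year.
USD accumulates by 1 + 0.0194×1 = 1.019400.
SEK growth factor: 1 + 0.1013×1 = 1.101300.
CIP: F = S · (grow USD)/(grow SEK) = 0.06965 × 1.019400/1.101300 = 0.06447036 USD per SEK.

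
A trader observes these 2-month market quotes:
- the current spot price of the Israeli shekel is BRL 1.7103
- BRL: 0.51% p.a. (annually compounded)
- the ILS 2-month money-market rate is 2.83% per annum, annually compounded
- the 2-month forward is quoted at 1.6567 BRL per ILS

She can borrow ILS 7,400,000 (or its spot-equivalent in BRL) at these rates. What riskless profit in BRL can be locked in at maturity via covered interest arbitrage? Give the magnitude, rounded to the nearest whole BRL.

T = 2/12 years.
Invest the ILS and cover forward: 7,400,000 × 1.0046619923 × 1.6567 = BRL 12,316,734.07.
Convert at spot and invest in BRL: 7,400,000 × 1.7103 × 1.0008481994 = BRL 12,666,955.00.
The quoted forward undervalues ILS, so borrow ILS, convert to BRL at spot, deposit the BRL at 0.51%, and buy ILS forward at 1.6567 to cover the loan.
Profit = 12,666,955.00 − 12,316,734.07 = BRL 350,221.

BRL 350,221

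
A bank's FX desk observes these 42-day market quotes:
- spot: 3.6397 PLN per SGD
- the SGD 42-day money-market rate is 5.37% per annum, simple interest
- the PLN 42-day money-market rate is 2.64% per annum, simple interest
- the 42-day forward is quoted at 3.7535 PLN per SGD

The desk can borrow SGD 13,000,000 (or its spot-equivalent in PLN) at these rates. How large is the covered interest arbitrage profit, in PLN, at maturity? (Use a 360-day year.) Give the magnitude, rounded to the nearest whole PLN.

PLN 1,639,370

T = 42/360 years.
Keep in SGD, deliver into the forward: 13,000,000·1.006265·3.7535 = PLN 49,101,203.81.
Swap to PLN now, deposit: 13,000,000·3.6397·1.003080 = PLN 47,461,833.59.
The quoted forward overvalues SGD, so borrow PLN, buy SGD at spot, deposit the SGD at 5.37%, and sell the proceeds forward at 3.7535.
Arbitrage profit = |49,101,203.81 − 47,461,833.59| = PLN 1,639,370.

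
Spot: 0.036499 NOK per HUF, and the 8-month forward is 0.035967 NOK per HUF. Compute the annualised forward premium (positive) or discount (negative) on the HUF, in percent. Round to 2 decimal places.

T = 8/12 years.
Period premium: (0.035967 − 0.036499)/0.036499 = -0.0145757.
Per annum: -0.0145757 / (8/12) = -0.021864 = -2.19%.

-2.19%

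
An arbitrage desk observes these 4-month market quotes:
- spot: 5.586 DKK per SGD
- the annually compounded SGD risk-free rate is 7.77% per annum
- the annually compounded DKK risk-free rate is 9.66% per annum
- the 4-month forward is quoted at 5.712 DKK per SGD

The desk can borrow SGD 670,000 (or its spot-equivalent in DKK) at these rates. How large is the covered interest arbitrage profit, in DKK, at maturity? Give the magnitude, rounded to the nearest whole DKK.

DKK 64,251

T = 4/12 years.
Route A — deposit SGD, sell forward: 670,000 × 1.025256727 × 5.712 = DKK 3,923,698.50.
Route B — convert at spot, deposit DKK: 670,000 × 5.586 × 1.031215456 = DKK 3,859,447.59.
The quoted forward overvalues SGD, so borrow DKK, buy SGD at spot, deposit the SGD at 7.77%, and sell the proceeds forward at 5.712.
The gap between the two covered legs is DKK 64,251.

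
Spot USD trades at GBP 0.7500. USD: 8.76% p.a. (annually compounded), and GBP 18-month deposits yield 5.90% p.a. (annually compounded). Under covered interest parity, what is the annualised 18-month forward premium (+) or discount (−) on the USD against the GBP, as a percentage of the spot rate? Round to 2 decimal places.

-2.61%

T = 18/12 years.
F = S · g_GBP/g_USD = 0.75 × 1.0897928/1.134237 = 0.7206118.
Annualised premium = (F − S)/S × (1/T) = (0.7206118 − 0.75)/0.75 ÷ (18/12) = -2.61%.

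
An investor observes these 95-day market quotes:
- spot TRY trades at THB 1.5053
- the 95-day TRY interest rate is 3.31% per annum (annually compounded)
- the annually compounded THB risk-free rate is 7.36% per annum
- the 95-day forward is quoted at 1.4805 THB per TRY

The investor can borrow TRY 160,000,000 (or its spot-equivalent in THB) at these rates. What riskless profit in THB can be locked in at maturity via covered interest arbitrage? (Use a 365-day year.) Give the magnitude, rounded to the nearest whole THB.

T = 95/365 years.
Keep in TRY, deliver into the forward: 160,000,000·1.00851157851·1.4805 = THB 238,896,222.72.
Swap to THB now, deposit: 160,000,000·1.5053·1.01865589014 = THB 245,341,233.83.
The quoted forward undervalues TRY, so borrow TRY, convert to THB at spot, deposit the THB at 7.36%, and buy TRY forward at 1.4805 to cover the loan.
Profit = 245,341,233.83 − 238,896,222.72 = THB 6,445,011.

THB 6,445,011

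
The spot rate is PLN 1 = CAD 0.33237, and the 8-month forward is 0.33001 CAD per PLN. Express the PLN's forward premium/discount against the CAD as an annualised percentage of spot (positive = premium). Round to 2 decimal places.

-1.07%

T = 8/12 years.
Period premium: (0.33001 − 0.33237)/0.33237 = -0.0071005.
Annualise by dividing by T: -0.0071005 / (8/12) = -0.010651 → -1.07%.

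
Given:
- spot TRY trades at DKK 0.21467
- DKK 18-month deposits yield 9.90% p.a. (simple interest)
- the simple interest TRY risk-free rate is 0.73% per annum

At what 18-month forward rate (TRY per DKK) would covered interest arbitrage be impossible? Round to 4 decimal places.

T = 18/12 years.
DKK growth factor: 1 + 0.0990×18/12 = 1.148500.
TRY accumulates by 1 + 0.0073×18/12 = 1.010950.
So F = 0.21467 × 1.148500 / 1.010950 = 0.2438780 (DKK/TRY).
Quoted the other way: 1/0.2438780 = 4.1004 TRY per DKK.

4.1004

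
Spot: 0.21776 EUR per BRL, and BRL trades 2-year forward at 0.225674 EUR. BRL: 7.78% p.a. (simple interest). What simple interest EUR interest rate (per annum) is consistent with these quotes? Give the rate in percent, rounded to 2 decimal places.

9.88%

T = 2 years.
By CIP, F/S equals the EUR-to-BRL growth ratio: 0.225674/0.21776 = 1.0363428.
The BRL side grows by 1 + 0.0778×2 = 1.155600.
So the EUR growth factor = 1.1975977.
r = (1.1975977 − 1)/2 = 0.098799 → 9.88%.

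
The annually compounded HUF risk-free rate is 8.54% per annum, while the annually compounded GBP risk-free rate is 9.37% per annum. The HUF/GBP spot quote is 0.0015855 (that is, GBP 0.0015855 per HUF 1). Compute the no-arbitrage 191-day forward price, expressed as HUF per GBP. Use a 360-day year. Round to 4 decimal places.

T = 191/360 years.
GBP accumulates by (1 + 0.0937)^(191/360) = 1.048667147.
HUF accumulates by (1 + 0.0854)^(191/360) = 1.044437304.
Forward (GBP per HUF) = 0.0015855 × 1.048667147 / 1.044437304 = 0.00159192108.
Quoted the other way: 1/0.00159192108 = 628.1718 HUF per GBP.

628.1718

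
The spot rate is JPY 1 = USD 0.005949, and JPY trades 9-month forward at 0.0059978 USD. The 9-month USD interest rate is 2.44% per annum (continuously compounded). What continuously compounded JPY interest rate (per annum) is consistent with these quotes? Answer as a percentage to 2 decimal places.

T = 9/12 years.
By CIP, F/S equals the USD-to-JPY growth ratio: 0.0059978/0.005949 = 1.0082031.
The USD side grows by e^(0.0244×9/12) = 1.0184685.
Hence g_JPY = 1.0101819.
r = ln(1.0101819)/(9/12) = 0.013507 → 1.35%.

1.35%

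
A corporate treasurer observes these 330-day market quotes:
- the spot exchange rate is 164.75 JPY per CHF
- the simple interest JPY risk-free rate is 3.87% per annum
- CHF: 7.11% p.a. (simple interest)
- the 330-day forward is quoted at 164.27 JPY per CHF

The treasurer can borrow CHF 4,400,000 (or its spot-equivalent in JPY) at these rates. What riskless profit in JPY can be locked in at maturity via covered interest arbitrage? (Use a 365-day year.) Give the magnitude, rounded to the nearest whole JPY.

JPY 18,986,841

T = 330/365 years.
Route A — deposit CHF, sell forward: 4,400,000 × 1.06428219178 × 164.27 = JPY 769,250,396.83.
Route B — convert at spot, deposit JPY: 4,400,000 × 164.75 × 1.0349890411 = JPY 750,263,555.89.
The quoted forward overvalues CHF, so borrow JPY, buy CHF at spot, deposit the CHF at 7.11%, and sell the proceeds forward at 164.27.
The gap between the two covered legs is JPY 18,986,841.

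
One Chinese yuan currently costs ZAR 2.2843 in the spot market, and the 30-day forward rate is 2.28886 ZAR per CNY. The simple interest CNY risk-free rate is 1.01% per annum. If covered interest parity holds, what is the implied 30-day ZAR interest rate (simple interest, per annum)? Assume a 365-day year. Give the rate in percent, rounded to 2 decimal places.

T = 30/365 years.
F/S = 2.28886/2.2843 = 1.0019962 = (growth of ZAR) / (growth of CNY).
The CNY side grows by 1 + 0.0101×30/365 = 1.0008301.
Hence g_ZAR = 1.002828.
r = (1.002828 − 1)/(30/365) = 0.034407 → 3.44%.

3.44%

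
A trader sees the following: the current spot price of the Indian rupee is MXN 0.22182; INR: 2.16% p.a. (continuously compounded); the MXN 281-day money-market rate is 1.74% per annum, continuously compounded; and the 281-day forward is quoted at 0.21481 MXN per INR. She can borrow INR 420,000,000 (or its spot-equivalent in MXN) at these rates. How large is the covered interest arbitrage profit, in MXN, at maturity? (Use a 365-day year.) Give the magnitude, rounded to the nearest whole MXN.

MXN 2,687,772

T = 281/365 years.
Keep in INR, deliver into the forward: 420,000,000·1.0167680732·0.21481 = MXN 91,733,018.92.
Swap to MXN now, deposit: 420,000,000·0.22182·1.0134857397 = MXN 94,420,790.85.
The quoted forward undervalues INR, so borrow INR, convert to MXN at spot, deposit the MXN at 1.74%, and buy INR forward at 0.21481 to cover the loan.
The gap between the two covered legs is MXN 2,687,772.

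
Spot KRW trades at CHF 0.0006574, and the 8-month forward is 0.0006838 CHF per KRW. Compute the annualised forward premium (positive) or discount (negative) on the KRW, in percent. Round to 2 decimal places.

T = 8/12 years.
KRW trades forward at +4.01582% vs spot over the period.
Per annum: 0.0401582 / (8/12) = 0.060237 = 6.02%.

+6.02%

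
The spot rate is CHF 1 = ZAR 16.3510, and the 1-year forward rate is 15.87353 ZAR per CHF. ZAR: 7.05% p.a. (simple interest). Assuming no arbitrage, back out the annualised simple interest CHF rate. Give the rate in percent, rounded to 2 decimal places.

10.27%

T = 1 year.
F/S = 15.87353/16.351 = 0.9707987 = (growth of ZAR) / (growth of CHF).
ZAR growth factor: 1 + 0.0705×1 = 1.070500.
Hence g_CHF = 1.1027003.
(1.1027003 − 1)/T = 0.102700, i.e. 10.27%.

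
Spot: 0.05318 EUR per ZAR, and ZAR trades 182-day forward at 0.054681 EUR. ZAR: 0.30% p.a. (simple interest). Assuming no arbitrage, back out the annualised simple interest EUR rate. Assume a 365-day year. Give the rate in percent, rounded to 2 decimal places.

5.97%

T = 182/365 years.
F/S = 0.054681/0.05318 = 1.0282249 = (growth of EUR) / (growth of ZAR).
ZAR growth factor: 1 + 0.0030×182/365 = 1.0014959.
That pins the EUR growth at 1.029763.
(1.029763 − 1)/T = 0.059690, i.e. 5.97%.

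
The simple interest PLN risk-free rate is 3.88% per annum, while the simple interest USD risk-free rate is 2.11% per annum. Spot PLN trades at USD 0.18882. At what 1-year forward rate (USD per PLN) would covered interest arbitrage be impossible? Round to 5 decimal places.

0.18560

T = 1 year.
USD growth factor: 1 + 0.0211×1 = 1.021100.
Growth of 1 PLN over T: 1 + 0.0388×1 = 1.038800.
So F = 0.18882 × 1.021100 / 1.038800 = 0.1856027 (USD/PLN).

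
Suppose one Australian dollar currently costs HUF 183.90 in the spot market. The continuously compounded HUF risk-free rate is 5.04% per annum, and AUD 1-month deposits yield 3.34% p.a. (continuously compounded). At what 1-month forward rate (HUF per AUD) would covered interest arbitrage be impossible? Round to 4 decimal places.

184.1607

T = 1/12 years.
Growth of 1 HUF over T: e^(0.0504×1/12) = 1.004208832.
AUD growth factor: e^(0.0334×1/12) = 1.00278721.
Forward (HUF per AUD) = 183.9 × 1.004208832 / 1.00278721 = 184.160710.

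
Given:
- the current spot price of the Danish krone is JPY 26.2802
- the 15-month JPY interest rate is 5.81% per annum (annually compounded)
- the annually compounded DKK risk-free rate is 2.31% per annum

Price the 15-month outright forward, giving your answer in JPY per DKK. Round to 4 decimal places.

T = 15/12 years.
JPY growth factor: (1 + 0.0581)^(15/12) = 1.07314497.
DKK growth factor: (1 + 0.0231)^(15/12) = 1.0289579.
So F = 26.2802 × 1.07314497 / 1.0289579 = 27.408764 (JPY/DKK).

27.4088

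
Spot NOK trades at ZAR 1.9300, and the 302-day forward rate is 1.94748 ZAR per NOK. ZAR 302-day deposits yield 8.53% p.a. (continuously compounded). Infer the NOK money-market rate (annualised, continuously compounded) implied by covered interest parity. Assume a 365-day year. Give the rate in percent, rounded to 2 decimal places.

T = 302/365 years.
CIP gives F = S · g_ZAR/g_NOK, so g_ZAR/g_NOK = 1.94748/1.93 = 1.0090570.
ZAR growth factor: e^(0.0853×302/365) = 1.0731272.
So the NOK growth factor = 1.0634951.
r = ln(1.0634951)/(302/365) = 0.074403 → 7.44%.

7.44%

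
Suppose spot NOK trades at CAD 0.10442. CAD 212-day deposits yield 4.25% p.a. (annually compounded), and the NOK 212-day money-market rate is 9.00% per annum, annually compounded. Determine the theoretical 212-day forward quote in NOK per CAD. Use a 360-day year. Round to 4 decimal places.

T = 212/360 years.
CAD growth factor: (1 + 0.0425)^(212/360) = 1.0248134.
Growth of 1 NOK over T: (1 + 0.0900)^(212/360) = 1.0520589.
Forward (CAD per NOK) = 0.10442 × 1.0248134 / 1.0520589 = 0.1017158.
Invert for NOK per CAD: 1 / 0.1017158 = 9.8313.

9.8313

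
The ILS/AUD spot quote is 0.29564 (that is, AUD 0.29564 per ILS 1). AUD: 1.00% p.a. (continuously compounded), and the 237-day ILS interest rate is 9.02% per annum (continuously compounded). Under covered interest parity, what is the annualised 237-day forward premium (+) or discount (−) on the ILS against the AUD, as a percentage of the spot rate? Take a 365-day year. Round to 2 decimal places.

-7.81%

T = 237/365 years.
CIP forward (AUD per ILS) = 0.29564 × 1.0065143/1.0603173 = 0.28063853.
(F − S)/S ÷ T = (0.28063853 − 0.29564)/0.29564/(237/365) = -0.078148 → -7.81%.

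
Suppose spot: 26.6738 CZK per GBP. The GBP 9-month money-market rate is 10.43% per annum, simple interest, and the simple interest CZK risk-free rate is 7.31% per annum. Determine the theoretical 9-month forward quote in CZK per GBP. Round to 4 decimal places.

T = 9/12 years.
CZK growth factor: 1 + 0.0731×9/12 = 1.054825.
GBP growth factor: 1 + 0.1043×9/12 = 1.078225.
CIP: F = S · (grow CZK)/(grow GBP) = 26.6738 × 1.054825/1.078225 = 26.094916 CZK per GBP.

26.0949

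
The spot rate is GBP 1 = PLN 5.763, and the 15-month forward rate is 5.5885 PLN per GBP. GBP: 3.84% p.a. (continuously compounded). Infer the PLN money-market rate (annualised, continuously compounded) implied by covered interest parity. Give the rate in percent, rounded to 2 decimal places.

T = 15/12 years.
By CIP, F/S equals the PLN-to-GBP growth ratio: 5.5885/5.763 = 0.9697206.
GBP growth factor: e^(0.0384×15/12) = 1.0491707.
So the PLN growth factor = 1.0174024.
Take logs: ln 1.0174024 / (15/12) = 0.013802, so 1.38%.

1.38%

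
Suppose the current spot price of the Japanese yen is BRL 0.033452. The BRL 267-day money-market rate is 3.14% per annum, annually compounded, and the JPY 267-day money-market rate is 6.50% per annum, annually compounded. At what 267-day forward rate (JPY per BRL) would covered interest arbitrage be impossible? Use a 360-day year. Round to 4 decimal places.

30.6128

T = 267/360 years.
Growth of 1 BRL over T: (1 + 0.0314)^(267/360) = 1.0231951.
JPY accumulates by (1 + 0.0650)^(267/360) = 1.04781423.
So F = 0.033452 × 1.0231951 / 1.04781423 = 0.032666022 (BRL/JPY).
Quoted the other way: 1/0.032666022 = 30.6128 JPY per BRL.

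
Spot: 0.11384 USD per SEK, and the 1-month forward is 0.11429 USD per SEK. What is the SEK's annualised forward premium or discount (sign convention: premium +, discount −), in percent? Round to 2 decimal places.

T = 1/12 years.
Period premium: (0.11429 − 0.11384)/0.11384 = 0.0039529.
Per annum: 0.0039529 / (1/12) = 0.047435 = 4.74%.

+4.74%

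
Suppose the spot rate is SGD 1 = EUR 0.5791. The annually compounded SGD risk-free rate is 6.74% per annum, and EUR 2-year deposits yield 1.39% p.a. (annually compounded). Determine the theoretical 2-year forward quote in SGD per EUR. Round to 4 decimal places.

1.9139

T = 2 years.
EUR accumulates by (1 + 0.0139)^2 = 1.0279932.
SGD growth factor: (1 + 0.0674)^2 = 1.1393428.
Forward (EUR per SGD) = 0.5791 × 1.0279932 / 1.1393428 = 0.5225037.
Invert for SGD per EUR: 1 / 0.5225037 = 1.9139.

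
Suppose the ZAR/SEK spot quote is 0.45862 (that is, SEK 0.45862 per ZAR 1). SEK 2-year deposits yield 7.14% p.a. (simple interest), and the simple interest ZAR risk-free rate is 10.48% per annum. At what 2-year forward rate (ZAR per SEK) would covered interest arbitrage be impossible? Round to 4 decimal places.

2.3079

T = 2 years.
SEK growth factor: 1 + 0.0714×2 = 1.142800.
ZAR accumulates by 1 + 0.1048×2 = 1.209600.
Forward (SEK per ZAR) = 0.45862 × 1.142800 / 1.209600 = 0.4332928.
Invert for ZAR per SEK: 1 / 0.4332928 = 2.3079.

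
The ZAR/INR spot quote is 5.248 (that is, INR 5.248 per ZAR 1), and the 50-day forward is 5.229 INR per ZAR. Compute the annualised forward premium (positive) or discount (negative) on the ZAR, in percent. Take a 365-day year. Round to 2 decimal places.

-2.64%

T = 50/365 years.
ZAR trades forward at -0.36204% vs spot over the period.
Per annum: -0.0036204 / (50/365) = -0.026429 = -2.64%.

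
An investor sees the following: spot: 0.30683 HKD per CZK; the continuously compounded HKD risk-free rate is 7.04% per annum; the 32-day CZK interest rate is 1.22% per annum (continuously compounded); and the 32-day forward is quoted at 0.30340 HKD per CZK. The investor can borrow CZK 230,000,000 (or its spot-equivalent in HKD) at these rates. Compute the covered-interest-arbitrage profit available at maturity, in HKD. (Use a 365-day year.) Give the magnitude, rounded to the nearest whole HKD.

T = 32/365 years.
Route A — deposit CZK, sell forward: 230,000,000 × 1.0010701613 × 0.30340 = HKD 69,856,678.00.
Route B — convert at spot, deposit HKD: 230,000,000 × 0.30683 × 1.0061911412 = HKD 71,007,814.41.
The quoted forward undervalues CZK, so borrow CZK, convert to HKD at spot, deposit the HKD at 7.04%, and buy CZK forward at 0.30340 to cover the loan.
Arbitrage profit = |69,856,678.00 − 71,007,814.41| = HKD 1,151,136.

HKD 1,151,136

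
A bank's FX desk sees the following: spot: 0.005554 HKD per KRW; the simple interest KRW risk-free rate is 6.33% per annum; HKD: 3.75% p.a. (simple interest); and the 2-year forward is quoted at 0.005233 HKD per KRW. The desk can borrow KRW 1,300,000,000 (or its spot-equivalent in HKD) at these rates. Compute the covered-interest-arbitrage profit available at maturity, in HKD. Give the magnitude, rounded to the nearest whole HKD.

HKD 97,568

T = 2 years.
Keep in KRW, deliver into the forward: 1,300,000,000·1.126600·0.005233 = HKD 7,664,147.14.
Swap to HKD now, deposit: 1,300,000,000·0.005554·1.075000 = HKD 7,761,715.00.
The quoted forward undervalues KRW, so borrow KRW, convert to HKD at spot, deposit the HKD at 3.75%, and buy KRW forward at 0.005233 to cover the loan.
The gap between the two covered legs is HKD 97,568.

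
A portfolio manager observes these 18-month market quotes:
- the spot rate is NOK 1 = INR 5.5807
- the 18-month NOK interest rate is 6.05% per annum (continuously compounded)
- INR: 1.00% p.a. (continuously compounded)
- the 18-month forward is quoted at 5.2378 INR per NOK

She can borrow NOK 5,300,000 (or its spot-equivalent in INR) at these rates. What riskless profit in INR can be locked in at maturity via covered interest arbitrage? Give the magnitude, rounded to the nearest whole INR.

T = 18/12 years.
Invest the NOK and cover forward: 5,300,000 × 1.0949952222 × 5.2378 = INR 30,397,439.67.
Convert at spot and invest in INR: 5,300,000 × 5.5807 × 1.0151130646 = INR 30,024,719.84.
The quoted forward overvalues NOK, so borrow INR, buy NOK at spot, deposit the NOK at 6.05%, and sell the proceeds forward at 5.2378.
Arbitrage profit = |30,397,439.67 − 30,024,719.84| = INR 372,720.

INR 372,720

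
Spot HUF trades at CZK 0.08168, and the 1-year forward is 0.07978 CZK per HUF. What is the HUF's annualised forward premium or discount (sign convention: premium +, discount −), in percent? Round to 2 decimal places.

-2.33%

T = 1 year.
Period premium: (0.07978 − 0.08168)/0.08168 = -0.0232615.
Per annum: -0.0232615 / 1 = -0.023262 = -2.33%.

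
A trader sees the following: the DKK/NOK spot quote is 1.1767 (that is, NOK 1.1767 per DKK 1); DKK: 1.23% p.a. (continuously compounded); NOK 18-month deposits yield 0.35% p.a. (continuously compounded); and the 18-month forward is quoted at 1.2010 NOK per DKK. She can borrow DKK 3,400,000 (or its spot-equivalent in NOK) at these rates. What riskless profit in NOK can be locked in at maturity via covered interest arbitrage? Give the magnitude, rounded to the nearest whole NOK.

T = 18/12 years.
Keep in DKK, deliver into the forward: 3,400,000·1.018621253·1.2010 = NOK 4,159,438.02.
Swap to NOK now, deposit: 3,400,000·1.1767·1.005263805 = NOK 4,021,839.33.
The quoted forward overvalues DKK, so borrow NOK, buy DKK at spot, deposit the DKK at 1.23%, and sell the proceeds forward at 1.2010.
Arbitrage profit = |4,159,438.02 − 4,021,839.33| = NOK 137,599.

NOK 137,599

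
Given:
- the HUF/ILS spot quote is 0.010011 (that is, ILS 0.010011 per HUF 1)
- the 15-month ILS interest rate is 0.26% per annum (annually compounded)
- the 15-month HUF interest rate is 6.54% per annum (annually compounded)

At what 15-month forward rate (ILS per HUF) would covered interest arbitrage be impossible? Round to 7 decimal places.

0.0092789

T = 15/12 years.
Growth of 1 ILS over T: (1 + 0.0026)^(15/12) = 1.0032511.
HUF accumulates by (1 + 0.0654)^(15/12) = 1.0824077.
So F = 0.010011 × 1.0032511 / 1.0824077 = 0.009278894 (ILS/HUF).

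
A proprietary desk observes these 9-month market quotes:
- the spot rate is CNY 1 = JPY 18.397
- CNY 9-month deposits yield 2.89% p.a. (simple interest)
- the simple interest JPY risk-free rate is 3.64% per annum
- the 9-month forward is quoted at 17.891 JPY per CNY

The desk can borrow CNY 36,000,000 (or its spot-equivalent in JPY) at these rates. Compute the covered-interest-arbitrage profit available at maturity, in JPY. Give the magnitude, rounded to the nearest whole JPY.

JPY 22,336,224

T = 9/12 years.
Keep in CNY, deliver into the forward: 36,000,000·1.021675·17.891 = JPY 658,036,347.30.
Swap to JPY now, deposit: 36,000,000·18.397·1.027300 = JPY 680,372,571.60.
The quoted forward undervalues CNY, so borrow CNY, convert to JPY at spot, deposit the JPY at 3.64%, and buy CNY forward at 17.891 to cover the loan.
Arbitrage profit = |658,036,347.30 − 680,372,571.60| = JPY 22,336,224.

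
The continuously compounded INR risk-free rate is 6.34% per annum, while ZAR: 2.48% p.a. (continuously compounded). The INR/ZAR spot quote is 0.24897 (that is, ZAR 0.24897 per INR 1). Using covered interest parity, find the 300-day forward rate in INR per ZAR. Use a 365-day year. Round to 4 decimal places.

4.1460

T = 300/365 years.
Growth of 1 ZAR over T: e^(0.0248×300/365) = 1.0205927.
INR accumulates by e^(0.0634×300/365) = 1.0534912.
Forward (ZAR per INR) = 0.24897 × 1.0205927 / 1.0534912 = 0.2411951.
Quoted the other way: 1/0.2411951 = 4.1460 INR per ZAR.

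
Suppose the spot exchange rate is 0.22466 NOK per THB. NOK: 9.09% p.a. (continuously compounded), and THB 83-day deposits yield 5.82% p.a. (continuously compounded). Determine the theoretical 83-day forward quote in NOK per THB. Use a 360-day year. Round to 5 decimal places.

0.22636

T = 83/360 years.
Growth of 1 NOK over T: e^(0.0909×83/360) = 1.0211787.
THB accumulates by e^(0.0582×83/360) = 1.0135088.
Forward (NOK per THB) = 0.22466 × 1.0211787 / 1.0135088 = 0.2263602.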